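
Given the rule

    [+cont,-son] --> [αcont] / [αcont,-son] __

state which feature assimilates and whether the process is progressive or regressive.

The rule copies [cont] (continuancy) from the environment onto the target fricatives; since [±cont] encodes the stop/fricative manner contrast, the assimilating dimension is manner.
The conditioning segment sits to the left of the focus bar, meaning the trigger precedes the segment that changes — progressive assimilation.

progressive manner assimilation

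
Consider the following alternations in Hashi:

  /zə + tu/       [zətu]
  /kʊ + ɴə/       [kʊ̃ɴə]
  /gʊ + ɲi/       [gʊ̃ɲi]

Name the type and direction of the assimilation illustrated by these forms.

The vowel /ʊ/ surfaces as nasalised [ʊ̃] next to the following nasal /ɴ/ — it has acquired the [+nasal] feature of its neighbour.
Likewise in the remaining data: /ʊ/ → [ʊ̃] before /ɲ/ — each time a vowel is nasalised next to a following nasal.
No change occurs in [zətu] because the vowel at the boundary is adjacent to an oral consonant, not a nasal (/ə/ next to /t/).
Because the conditioning nasal is to the right of the vowel that changes, the process is regressive (anticipatory).

regressive nasality assimilation (vowel nasalisation)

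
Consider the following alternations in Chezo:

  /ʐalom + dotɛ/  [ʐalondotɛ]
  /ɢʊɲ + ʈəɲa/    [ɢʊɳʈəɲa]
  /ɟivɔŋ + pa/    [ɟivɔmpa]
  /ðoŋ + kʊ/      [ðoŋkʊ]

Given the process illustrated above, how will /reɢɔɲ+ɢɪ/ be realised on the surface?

The data show regressive place assimilation: /m/ → [n] before /d/; /ɲ/ → [ɳ] before /ʈ/; /ŋ/ → [m] before /p/. In each pair only place changes, matching the following consonant, while manner and voice stay constant.
Nothing changes in [ðoŋkʊ]: there the adjacent consonants already agree in place (/ŋ/ and /k/ are both velar), so this form is consistent with the same rule.
/ɲ/ is a voiced palatal nasal. The following trigger /ɢ/ is uvular, so /ɲ/ must become uvular as well.
A voiced uvular nasal is [ɴ], so the surface segment is [ɴ].

[reɢɔɴɢɪ]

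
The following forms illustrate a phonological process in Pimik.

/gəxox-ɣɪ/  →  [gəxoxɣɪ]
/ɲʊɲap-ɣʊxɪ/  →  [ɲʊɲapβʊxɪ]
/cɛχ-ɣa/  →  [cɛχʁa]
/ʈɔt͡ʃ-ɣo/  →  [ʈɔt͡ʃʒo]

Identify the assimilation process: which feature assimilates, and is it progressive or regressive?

progressive place assimilation

Comparing underlying and surface forms, /ɣ/ → [β] is the alternation; the neighbouring /p/ is constant.
The change velar → bilabial matches the place of the preceding /p/, identifying this as place assimilation.
Manner and voice are unchanged, so the assimilation is partial, not total.
Checking the remaining alternations: /ɣ/ → [ʁ] after /χ/ (velar → uvular, matching uvular); /ɣ/ → [ʒ] after /t͡ʃ/ (velar → postalveolar, matching postalveolar) — only place changes, and always toward the preceding segment.
Nothing changes in [gəxoxɣɪ]: there the adjacent consonants already agree in place (/ɣ/ and /x/ are both velar), so this form is consistent with the same rule.
The trigger is the preceding segment, so the direction is progressive (perseverative).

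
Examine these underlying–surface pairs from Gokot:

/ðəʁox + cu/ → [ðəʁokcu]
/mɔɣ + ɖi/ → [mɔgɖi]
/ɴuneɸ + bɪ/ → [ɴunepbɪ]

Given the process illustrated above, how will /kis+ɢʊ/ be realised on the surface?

The data show regressive manner assimilation: /x/ → [k] before /c/; /ɣ/ → [g] before /ɖ/; /ɸ/ → [p] before /b/. In each pair only manner changes, matching the following consonant, while place and voice stay constant.
The rule targets /s/ (voiceless alveolar fricative), which sits before the trigger /ɢ/ (stop).
A voiceless alveolar stop is [t], so the surface segment is [t].

[kitɢʊ]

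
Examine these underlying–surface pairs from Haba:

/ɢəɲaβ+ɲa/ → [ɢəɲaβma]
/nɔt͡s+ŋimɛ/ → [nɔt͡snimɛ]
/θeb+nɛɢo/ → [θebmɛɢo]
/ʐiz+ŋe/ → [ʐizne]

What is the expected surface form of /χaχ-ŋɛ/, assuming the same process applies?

[χaχɴɛ]

The data show progressive place assimilation: /ɲ/ → [m] after /β/; /ŋ/ → [n] after /t͡s/; /n/ → [m] after /b/; /ŋ/ → [n] after /z/. In each pair only place changes, matching the preceding consonant, while manner and voice stay constant.
/ŋ/ is a voiced velar nasal. The preceding trigger /χ/ is uvular, so /ŋ/ must become uvular as well.
A voiced uvular nasal is [ɴ], so the surface segment is [ɴ].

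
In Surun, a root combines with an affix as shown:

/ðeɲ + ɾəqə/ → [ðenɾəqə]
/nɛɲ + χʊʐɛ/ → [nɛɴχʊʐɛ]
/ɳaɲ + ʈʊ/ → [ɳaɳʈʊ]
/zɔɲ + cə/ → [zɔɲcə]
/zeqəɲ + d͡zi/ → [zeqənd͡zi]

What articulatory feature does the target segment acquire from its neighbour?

The segment that alternates is /ɲ/, which surfaces as [n] when adjacent to /ɾ/.
The change palatal → alveolar matches the place of the following /ɾ/, identifying this as place assimilation.
The other alternating forms pattern the same way: /ɲ/ → [ɴ] before /χ/ (palatal → uvular, matching uvular); /ɲ/ → [ɳ] before /ʈ/ (palatal → retroflex, matching retroflex); /ɲ/ → [n] before /d͡z/ (palatal → alveolar, matching alveolar) — only place changes, and always toward the following segment.
No alternation appears in [zɔɲcə]: there the adjacent consonants already agree in place (/ɲ/ and /c/ are both palatal), so this form is consistent with the same rule.

place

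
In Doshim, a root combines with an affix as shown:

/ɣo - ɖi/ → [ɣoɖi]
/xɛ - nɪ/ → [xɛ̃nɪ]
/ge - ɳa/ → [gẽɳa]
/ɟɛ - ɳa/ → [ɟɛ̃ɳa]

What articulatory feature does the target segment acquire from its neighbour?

The vowel /ɛ/ surfaces as nasalised [ɛ̃] next to the following nasal /n/ — it has acquired the [+nasal] feature of its neighbour.
The other forms show the same pattern: /e/ → [ẽ] before /ɳ/; /ɛ/ → [ɛ̃] before /ɳ/ — each time a vowel is nasalised next to a following nasal.
No change occurs in [ɣoɖi] because the vowel at the boundary is adjacent to an oral consonant, not a nasal (/o/ next to /ɖ/).

nasality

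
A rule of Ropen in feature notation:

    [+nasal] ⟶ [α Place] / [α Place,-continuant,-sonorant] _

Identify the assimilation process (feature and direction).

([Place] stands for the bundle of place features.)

The shared variable α links the value of the place features (abbreviated [Place]) on the target to the same value on the neighbouring segment, so place is the feature that assimilates.
Since the environment is written before the underscore, the trigger precedes the target; the direction is progressive.

progressive place assimilation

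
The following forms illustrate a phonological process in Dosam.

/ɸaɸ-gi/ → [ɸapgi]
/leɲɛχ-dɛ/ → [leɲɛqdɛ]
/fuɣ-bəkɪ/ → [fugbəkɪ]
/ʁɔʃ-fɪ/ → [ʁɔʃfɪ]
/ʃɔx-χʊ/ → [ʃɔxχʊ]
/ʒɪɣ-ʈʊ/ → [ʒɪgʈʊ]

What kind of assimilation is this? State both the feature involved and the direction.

regressive manner assimilation

Comparing underlying and surface forms, /ɸ/ → [p] is the alternation; the neighbouring /g/ is constant.
/ɸ/ is a fricative while /g/ is a stop; the output [p] is a stop, matching the trigger — so the feature that spreads is manner.
Place and voice are unchanged, so the assimilation is partial, not total.
The same holds elsewhere in the data: /χ/ → [q] before /d/ (fricative → stop, matching a stop); /ɣ/ → [g] before /b/ (fricative → stop, matching a stop); /ɣ/ → [g] before /ʈ/ (fricative → stop, matching a stop) — only manner changes, and always toward the following segment.
Nothing changes in [ʁɔʃfɪ], [ʃɔxχʊ]: there the adjacent consonants already agree in manner (/ʃ/ and /f/ are both fricatives; /x/ and /χ/ are both fricatives), so these forms are consistent with the same rule.
The trigger is the following segment, so the direction is regressive (anticipatory).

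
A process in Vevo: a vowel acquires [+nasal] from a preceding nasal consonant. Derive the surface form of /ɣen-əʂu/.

The vowel /ə/ is adjacent to the preceding nasal /n/, so it acquires [+nasal] and surfaces as [ə̃].

[ɣenə̃ʂu]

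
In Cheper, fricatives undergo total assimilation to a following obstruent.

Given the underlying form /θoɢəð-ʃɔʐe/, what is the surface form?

/ð/ is the segment targeted by the rule; it sits immediately before /ʃ/, so it assimilates completely and surfaces as [ʃ].

[θoɢəʃʃɔʐe]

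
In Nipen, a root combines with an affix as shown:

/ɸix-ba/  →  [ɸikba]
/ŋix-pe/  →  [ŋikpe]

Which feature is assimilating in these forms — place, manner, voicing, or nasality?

manner

Underlying /x/ is realised as [k] next to /b/; /b/ itself does not change.
/x/ is a fricative while /b/ is a stop; the output [k] is a stop, matching the trigger — so the feature that spreads is manner.
Checking the remaining alternation: /x/ → [k] before /p/ (fricative → stop, matching a stop) — only manner changes, and always toward the following segment.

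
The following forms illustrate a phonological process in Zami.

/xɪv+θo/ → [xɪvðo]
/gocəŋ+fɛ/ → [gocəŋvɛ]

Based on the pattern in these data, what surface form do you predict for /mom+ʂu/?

The data show progressive voicing assimilation: /θ/ → [ð] after /v/; /f/ → [v] after /ŋ/. In each pair only voicing changes, matching the preceding consonant, while place and manner stay constant.
/ʂ/ is a voiceless retroflex fricative. The preceding trigger /m/ is voiced, so /ʂ/ must become voiced as well.
The voiced retroflex fricative is [ʐ], so /ʂ/ → [ʐ].

[momʐu]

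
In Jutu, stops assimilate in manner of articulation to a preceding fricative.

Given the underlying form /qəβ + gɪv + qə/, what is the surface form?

[qəβɣɪvχə]

The rule targets /g/ (voiced velar stop), which sits after the trigger /β/ (fricative).
The voiced velar fricative is [ɣ], so /g/ → [ɣ].
The same rule applies at the second boundary: /q/ → [χ] next to /v/.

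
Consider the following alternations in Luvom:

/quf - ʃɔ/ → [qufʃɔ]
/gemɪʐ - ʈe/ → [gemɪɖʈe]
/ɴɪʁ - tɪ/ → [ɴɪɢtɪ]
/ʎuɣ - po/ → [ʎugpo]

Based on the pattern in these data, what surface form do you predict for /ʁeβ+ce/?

The data show regressive manner assimilation: /ʐ/ → [ɖ] before /ʈ/; /ʁ/ → [ɢ] before /t/; /ɣ/ → [g] before /p/. In each pair only manner changes, matching the following consonant, while place and voice stay constant.
No alternation appears in [qufʃɔ]: there the adjacent consonants already agree in manner (/f/ and /ʃ/ are both fricatives), so this form is consistent with the same rule.
/β/ is a voiced bilabial fricative. The following trigger /c/ is a stop, so /β/ must become a stop as well.
The voiced bilabial stop is [b], so /β/ → [b].

[ʁebce]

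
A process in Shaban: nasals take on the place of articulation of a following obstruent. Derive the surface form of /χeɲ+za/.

[χenza]

The rule targets /ɲ/ (voiced palatal nasal), which sits before the trigger /z/ (alveolar).
The voiced alveolar nasal is [n], so /ɲ/ → [n].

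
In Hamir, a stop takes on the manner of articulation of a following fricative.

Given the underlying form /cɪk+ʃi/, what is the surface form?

[cɪxʃi]

/k/ is a voiceless velar stop. The following trigger /ʃ/ is a fricative, so /k/ must become a fricative as well.
Changing only its manner to fricative gives [x] — the voiceless velar fricative.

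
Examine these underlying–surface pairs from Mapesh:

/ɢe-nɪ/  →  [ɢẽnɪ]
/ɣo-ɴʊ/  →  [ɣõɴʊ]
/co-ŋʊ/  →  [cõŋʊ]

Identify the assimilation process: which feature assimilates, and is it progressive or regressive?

The vowel /e/ surfaces as nasalised [ẽ] next to the following nasal /n/ — it has acquired the [+nasal] feature of its neighbour.
The other forms show the same pattern: /o/ → [õ] before /ɴ/; /o/ → [õ] before /ŋ/ — each time a vowel is nasalised next to a following nasal.
Because the conditioning nasal is to the right of the vowel that changes, the process is regressive (anticipatory).

regressive nasality assimilation (vowel nasalisation)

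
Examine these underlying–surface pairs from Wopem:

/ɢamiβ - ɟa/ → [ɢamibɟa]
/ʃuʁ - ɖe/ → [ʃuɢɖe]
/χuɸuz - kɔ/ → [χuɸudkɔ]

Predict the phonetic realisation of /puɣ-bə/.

The data show regressive manner assimilation: /β/ → [b] before /ɟ/; /ʁ/ → [ɢ] before /ɖ/; /z/ → [d] before /k/. In each pair only manner changes, matching the following consonant, while place and voice stay constant.
The rule targets /ɣ/ (voiced velar fricative), which sits before the trigger /b/ (stop).
The voiced velar stop is [g], so /ɣ/ → [g].

[pugbə]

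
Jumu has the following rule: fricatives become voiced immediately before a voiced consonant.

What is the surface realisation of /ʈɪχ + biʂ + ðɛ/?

The rule targets /χ/ (voiceless uvular fricative), which sits before the trigger /b/ (voiced).
Changing only its voicing to voiced gives [ʁ] — the voiced uvular fricative.
The same rule applies at the second boundary: /ʂ/ → [ʐ] next to /ð/.

[ʈɪʁbiʐðɛ]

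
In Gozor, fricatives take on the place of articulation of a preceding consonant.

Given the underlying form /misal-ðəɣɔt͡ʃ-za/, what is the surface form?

The rule targets /ð/ (voiced dental fricative), which sits after the trigger /l/ (alveolar).
A voiced alveolar fricative is [z], so the surface segment is [z].
At the second juncture, /z/ likewise becomes [ʒ] adjacent to /t͡ʃ/.

[misalzəɣɔt͡ʃʒa]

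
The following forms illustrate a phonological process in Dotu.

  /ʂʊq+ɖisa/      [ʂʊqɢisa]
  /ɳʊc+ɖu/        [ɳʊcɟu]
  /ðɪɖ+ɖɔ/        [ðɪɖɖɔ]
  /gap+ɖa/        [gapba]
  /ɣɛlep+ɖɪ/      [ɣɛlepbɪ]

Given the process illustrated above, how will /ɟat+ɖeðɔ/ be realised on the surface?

The data show progressive place assimilation: /ɖ/ → [ɢ] after /q/; /ɖ/ → [ɟ] after /c/; /ɖ/ → [b] after /p/. In each pair only place changes, matching the preceding consonant, while manner and voice stay constant.
Nothing changes in [ðɪɖɖɔ]: there the adjacent consonants already agree in place (/ɖ/ and /ɖ/ are both retroflex), so this form is consistent with the same rule.
/ɖ/ is a voiced retroflex stop. The preceding trigger /t/ is alveolar, so /ɖ/ must become alveolar as well.
A voiced alveolar stop is [d], so the surface segment is [d].

[ɟatdeðɔ]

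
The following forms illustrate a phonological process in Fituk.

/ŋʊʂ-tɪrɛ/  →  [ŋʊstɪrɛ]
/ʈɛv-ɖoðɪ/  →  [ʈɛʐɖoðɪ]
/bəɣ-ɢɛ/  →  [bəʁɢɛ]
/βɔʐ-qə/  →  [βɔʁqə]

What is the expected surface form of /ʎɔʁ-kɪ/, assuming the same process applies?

[ʎɔɣkɪ]

The data show regressive place assimilation: /ʂ/ → [s] before /t/; /v/ → [ʐ] before /ɖ/; /ɣ/ → [ʁ] before /ɢ/; /ʐ/ → [ʁ] before /q/. In each pair only place changes, matching the following consonant, while manner and voice stay constant.
/ʁ/ is a voiced uvular fricative. The following trigger /k/ is velar, so /ʁ/ must become velar as well.
Changing only its place to velar gives [ɣ] — the voiced velar fricative.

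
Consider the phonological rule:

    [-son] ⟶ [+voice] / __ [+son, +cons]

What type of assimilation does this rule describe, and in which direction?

The structural change is [+voice], and the conditioning segment [+son, +cons] (a sonorant consonant) is itself voiced, so the target comes to share the voicing of its neighbour — voicing assimilation.
The conditioning segment sits to the right of the focus bar, meaning the trigger follows the segment that changes — regressive assimilation.

regressive voicing assimilation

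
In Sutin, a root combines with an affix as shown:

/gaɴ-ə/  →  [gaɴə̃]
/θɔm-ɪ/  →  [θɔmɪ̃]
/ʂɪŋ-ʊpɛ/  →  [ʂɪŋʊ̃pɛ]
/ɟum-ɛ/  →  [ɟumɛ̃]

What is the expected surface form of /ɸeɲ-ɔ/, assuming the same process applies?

[ɸeɲɔ̃]

The data show progressive nasality assimilation (vowel nasalisation): /ə/ → [ə̃] after /ɴ/; /ɪ/ → [ɪ̃] after /m/; /ʊ/ → [ʊ̃] after /ŋ/; /ɛ/ → [ɛ̃] after /m/ — a vowel is nasalised by an immediately preceding nasal consonant.
/ɔ/ sits next to the nasal /ɲ/ and is therefore nasalised to [ɔ̃].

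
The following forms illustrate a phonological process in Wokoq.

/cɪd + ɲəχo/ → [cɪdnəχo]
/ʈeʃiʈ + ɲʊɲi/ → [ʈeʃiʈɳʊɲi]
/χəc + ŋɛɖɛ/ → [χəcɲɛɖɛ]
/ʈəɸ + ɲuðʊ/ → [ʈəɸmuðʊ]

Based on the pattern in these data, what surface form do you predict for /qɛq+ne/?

[qɛqɴe]

The data show progressive place assimilation: /ɲ/ → [n] after /d/; /ɲ/ → [ɳ] after /ʈ/; /ŋ/ → [ɲ] after /c/; /ɲ/ → [m] after /ɸ/. In each pair only place changes, matching the preceding consonant, while manner and voice stay constant.
The rule targets /n/ (voiced alveolar nasal), which sits after the trigger /q/ (uvular).
The voiced uvular nasal is [ɴ], so /n/ → [ɴ].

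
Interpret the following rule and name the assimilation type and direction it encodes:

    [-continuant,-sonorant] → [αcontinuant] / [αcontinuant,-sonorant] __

progressive manner assimilation

The rule copies [continuant] (continuancy) from the environment onto the target stops; since [±continuant] encodes the stop/fricative manner contrast, the assimilating dimension is manner.
The conditioning segment sits to the left of the focus bar, meaning the trigger precedes the segment that changes — progressive assimilation.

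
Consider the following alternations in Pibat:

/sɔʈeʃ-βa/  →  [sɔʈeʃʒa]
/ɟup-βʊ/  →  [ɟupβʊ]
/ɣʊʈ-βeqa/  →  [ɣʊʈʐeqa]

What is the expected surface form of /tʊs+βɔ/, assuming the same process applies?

The data show progressive place assimilation: /β/ → [ʒ] after /ʃ/; /β/ → [ʐ] after /ʈ/. In each pair only place changes, matching the preceding consonant, while manner and voice stay constant.
No alternation appears in [ɟupβʊ]: there the adjacent consonants already agree in place (/β/ and /p/ are both bilabial), so this form is consistent with the same rule.
/β/ is a voiced bilabial fricative. The preceding trigger /s/ is alveolar, so /β/ must become alveolar as well.
A voiced alveolar fricative is [z], so the surface segment is [z].

[tʊszɔ]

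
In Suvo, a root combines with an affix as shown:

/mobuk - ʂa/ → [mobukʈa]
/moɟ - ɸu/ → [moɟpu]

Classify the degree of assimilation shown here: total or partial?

partial assimilation

The segment that alternates is /ʂ/, which surfaces as [ʈ] when adjacent to /k/.
The change fricative → stop matches the manner of the preceding /k/, identifying this as manner assimilation.
Place and voice are unchanged, so the assimilation is partial, not total.
The other alternating form patterns the same way: /ɸ/ → [p] after /ɟ/ (fricative → stop, matching a stop) — only manner changes, and always toward the preceding segment.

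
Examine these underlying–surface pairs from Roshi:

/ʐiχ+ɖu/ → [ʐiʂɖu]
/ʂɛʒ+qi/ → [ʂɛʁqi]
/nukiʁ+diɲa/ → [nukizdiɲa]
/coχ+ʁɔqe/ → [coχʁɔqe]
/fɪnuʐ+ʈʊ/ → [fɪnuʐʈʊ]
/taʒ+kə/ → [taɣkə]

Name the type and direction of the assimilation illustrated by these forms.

regressive place assimilation

Underlying /χ/ is realised as [ʂ] next to /ɖ/; /ɖ/ itself does not change.
/χ/ is uvular while /ɖ/ is retroflex; the output [ʂ] is retroflex, matching the trigger — so the feature that spreads is place.
Manner and voice are unchanged, so the assimilation is partial, not total.
The same holds elsewhere in the data: /ʒ/ → [ʁ] before /q/ (postalveolar → uvular, matching uvular); /ʁ/ → [z] before /d/ (uvular → alveolar, matching alveolar); /ʒ/ → [ɣ] before /k/ (postalveolar → velar, matching velar) — only place changes, and always toward the following segment.
Nothing changes in [coχʁɔqe], [fɪnuʐʈʊ]: there the adjacent consonants already agree in place (/χ/ and /ʁ/ are both uvular; /ʐ/ and /ʈ/ are both retroflex), so these forms are consistent with the same rule.
The trigger is the following segment, so the direction is regressive (anticipatory).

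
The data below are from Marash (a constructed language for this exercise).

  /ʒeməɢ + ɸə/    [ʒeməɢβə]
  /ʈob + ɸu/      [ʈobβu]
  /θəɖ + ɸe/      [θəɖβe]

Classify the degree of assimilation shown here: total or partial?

partial assimilation

Underlying /ɸ/ is realised as [β] next to /ɢ/; /ɢ/ itself does not change.
/ɸ/ is voiceless while /ɢ/ is voiced; the output [β] is voiced, matching the trigger — so the feature that spreads is voicing.
Place and manner are unchanged, so the assimilation is partial, not total.
The other alternating forms pattern the same way: /ɸ/ → [β] after /b/ (voiceless → voiced, matching voiced); /ɸ/ → [β] after /ɖ/ (voiceless → voiced, matching voiced) — only voicing changes, and always toward the preceding segment.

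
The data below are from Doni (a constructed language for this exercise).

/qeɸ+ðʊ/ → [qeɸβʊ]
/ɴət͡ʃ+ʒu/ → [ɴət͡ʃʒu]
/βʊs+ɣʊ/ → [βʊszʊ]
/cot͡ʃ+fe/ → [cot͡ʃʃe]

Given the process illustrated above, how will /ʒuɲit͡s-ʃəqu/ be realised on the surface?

[ʒuɲit͡ssəqu]

The data show progressive place assimilation: /ð/ → [β] after /ɸ/; /ɣ/ → [z] after /s/; /f/ → [ʃ] after /t͡ʃ/. In each pair only place changes, matching the preceding consonant, while manner and voice stay constant.
Nothing changes in [ɴət͡ʃʒu]: there the adjacent consonants already agree in place (/ʒ/ and /t͡ʃ/ are both postalveolar), so this form is consistent with the same rule.
/ʃ/ is a voiceless postalveolar fricative. The preceding trigger /t͡s/ is alveolar, so /ʃ/ must become alveolar as well.
The voiceless alveolar fricative is [s], so /ʃ/ → [s].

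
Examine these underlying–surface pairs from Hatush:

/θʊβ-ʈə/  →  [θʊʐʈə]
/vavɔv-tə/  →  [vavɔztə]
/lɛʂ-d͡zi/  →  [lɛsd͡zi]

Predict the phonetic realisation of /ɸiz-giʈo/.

The data show regressive place assimilation: /β/ → [ʐ] before /ʈ/; /v/ → [z] before /t/; /ʂ/ → [s] before /d͡z/. In each pair only place changes, matching the following consonant, while manner and voice stay constant.
/z/ is a voiced alveolar fricative. The following trigger /g/ is velar, so /z/ must become velar as well.
The voiced velar fricative is [ɣ], so /z/ → [ɣ].

[ɸiɣgiʈo]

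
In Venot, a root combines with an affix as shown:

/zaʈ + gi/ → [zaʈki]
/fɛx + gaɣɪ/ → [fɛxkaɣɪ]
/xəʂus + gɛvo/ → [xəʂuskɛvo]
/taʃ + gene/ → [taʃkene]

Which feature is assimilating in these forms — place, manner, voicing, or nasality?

Underlying /g/ is realised as [k] next to /ʈ/; /ʈ/ itself does not change.
The change voiced → voiceless matches the voicing of the preceding /ʈ/, identifying this as voicing assimilation.
The other alternating forms pattern the same way: /g/ → [k] after /x/ (voiced → voiceless, matching voiceless); /g/ → [k] after /s/ (voiced → voiceless, matching voiceless); /g/ → [k] after /ʃ/ (voiced → voiceless, matching voiceless) — only voicing changes, and always toward the preceding segment.

voicing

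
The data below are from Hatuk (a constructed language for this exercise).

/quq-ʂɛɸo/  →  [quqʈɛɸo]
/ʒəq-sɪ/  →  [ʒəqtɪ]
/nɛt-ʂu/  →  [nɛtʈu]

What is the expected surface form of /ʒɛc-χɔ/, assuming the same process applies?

The data show progressive manner assimilation: /ʂ/ → [ʈ] after /q/; /s/ → [t] after /q/; /ʂ/ → [ʈ] after /t/. In each pair only manner changes, matching the preceding consonant, while place and voice stay constant.
/χ/ is a voiceless uvular fricative. The preceding trigger /c/ is a stop, so /χ/ must become a stop as well.
The voiceless uvular stop is [q], so /χ/ → [q].

[ʒɛcqɔ]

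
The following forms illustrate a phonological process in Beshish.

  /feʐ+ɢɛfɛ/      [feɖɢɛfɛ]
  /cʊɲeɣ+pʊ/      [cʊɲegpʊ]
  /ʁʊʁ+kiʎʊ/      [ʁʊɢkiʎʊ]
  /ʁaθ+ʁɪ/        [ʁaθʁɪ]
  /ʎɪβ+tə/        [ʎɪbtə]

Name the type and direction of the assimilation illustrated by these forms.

regressive manner assimilation

Comparing underlying and surface forms, /ʐ/ → [ɖ] is the alternation; the neighbouring /ɢ/ is constant.
The change fricative → stop matches the manner of the following /ɢ/, identifying this as manner assimilation.
Place and voice are unchanged, so the assimilation is partial, not total.
The other alternating forms pattern the same way: /ɣ/ → [g] before /p/ (fricative → stop, matching a stop); /ʁ/ → [ɢ] before /k/ (fricative → stop, matching a stop); /β/ → [b] before /t/ (fricative → stop, matching a stop) — only manner changes, and always toward the following segment.
Nothing changes in [ʁaθʁɪ]: there the adjacent consonants already agree in manner (/θ/ and /ʁ/ are both fricatives), so this form is consistent with the same rule.
Since the segment that changes precedes the conditioning segment, the assimilation is regressive.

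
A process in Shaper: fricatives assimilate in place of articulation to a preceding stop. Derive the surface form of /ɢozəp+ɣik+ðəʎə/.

[ɢozəpβikɣəʎə]

The rule targets /ɣ/ (voiced velar fricative), which sits after the trigger /p/ (bilabial).
Changing only its place to bilabial gives [β] — the voiced bilabial fricative.
At the second juncture, /ð/ likewise becomes [ɣ] adjacent to /k/.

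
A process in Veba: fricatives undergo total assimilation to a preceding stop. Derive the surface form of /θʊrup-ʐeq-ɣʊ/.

/ʐ/ is the segment targeted by the rule; it sits immediately after /p/, so it assimilates completely and surfaces as [p].
At the second juncture, /ɣ/ likewise becomes [q] adjacent to /q/.

[θʊruppeqqʊ]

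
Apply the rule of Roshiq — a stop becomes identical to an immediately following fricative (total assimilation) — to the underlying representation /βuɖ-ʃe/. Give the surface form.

[βuʃʃe]

/ɖ/ is the segment targeted by the rule; it sits immediately before /ʃ/, so it assimilates completely and surfaces as [ʃ].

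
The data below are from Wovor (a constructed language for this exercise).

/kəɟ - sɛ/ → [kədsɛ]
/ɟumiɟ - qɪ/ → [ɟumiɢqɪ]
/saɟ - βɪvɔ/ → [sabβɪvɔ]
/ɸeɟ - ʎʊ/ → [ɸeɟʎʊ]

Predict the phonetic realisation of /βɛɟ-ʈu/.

The data show regressive place assimilation: /ɟ/ → [d] before /s/; /ɟ/ → [ɢ] before /q/; /ɟ/ → [b] before /β/. In each pair only place changes, matching the following consonant, while manner and voice stay constant.
Nothing changes in [ɸeɟʎʊ]: there the adjacent consonants already agree in place (/ɟ/ and /ʎ/ are both palatal), so this form is consistent with the same rule.
/ɟ/ is a voiced palatal stop. The following trigger /ʈ/ is retroflex, so /ɟ/ must become retroflex as well.
A voiced retroflex stop is [ɖ], so the surface segment is [ɖ].

[βɛɖʈu]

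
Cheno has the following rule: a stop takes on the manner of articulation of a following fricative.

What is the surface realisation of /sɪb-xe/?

[sɪβxe]

The rule targets /b/ (voiced bilabial stop), which sits before the trigger /x/ (fricative).
A voiced bilabial fricative is [β], so the surface segment is [β].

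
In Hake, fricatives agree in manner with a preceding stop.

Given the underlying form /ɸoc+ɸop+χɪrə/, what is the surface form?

[ɸocpopqɪrə]

/ɸ/ is a voiceless bilabial fricative. The preceding trigger /c/ is a stop, so /ɸ/ must become a stop as well.
Changing only its manner to stop gives [p] — the voiceless bilabial stop.
At the second juncture, /χ/ likewise becomes [q] adjacent to /p/.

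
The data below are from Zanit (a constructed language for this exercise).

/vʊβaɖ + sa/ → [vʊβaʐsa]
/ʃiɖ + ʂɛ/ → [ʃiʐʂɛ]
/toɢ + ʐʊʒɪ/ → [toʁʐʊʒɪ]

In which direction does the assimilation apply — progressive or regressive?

regressive

Comparing underlying and surface forms, /ɖ/ → [ʐ] is the alternation; the neighbouring /s/ is constant.
/ɖ/ is a stop while /s/ is a fricative; the output [ʐ] is a fricative, matching the trigger — so the feature that spreads is manner.
The same holds elsewhere in the data: /ɖ/ → [ʐ] before /ʂ/ (stop → fricative, matching a fricative); /ɢ/ → [ʁ] before /ʐ/ (stop → fricative, matching a fricative) — only manner changes, and always toward the following segment.
The trigger is the following segment, so the direction is regressive (anticipatory).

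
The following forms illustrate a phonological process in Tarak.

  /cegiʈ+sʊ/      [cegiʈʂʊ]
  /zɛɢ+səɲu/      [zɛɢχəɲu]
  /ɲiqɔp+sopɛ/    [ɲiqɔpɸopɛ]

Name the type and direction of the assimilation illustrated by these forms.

progressive place assimilation

The segment that alternates is /s/, which surfaces as [ʂ] when adjacent to /ʈ/.
/s/ is alveolar while /ʈ/ is retroflex; the output [ʂ] is retroflex, matching the trigger — so the feature that spreads is place.
Manner and voice are unchanged, so the assimilation is partial, not total.
The same holds elsewhere in the data: /s/ → [χ] after /ɢ/ (alveolar → uvular, matching uvular); /s/ → [ɸ] after /p/ (alveolar → bilabial, matching bilabial) — only place changes, and always toward the preceding segment.
Since the segment that changes follows the conditioning segment, the assimilation is progressive.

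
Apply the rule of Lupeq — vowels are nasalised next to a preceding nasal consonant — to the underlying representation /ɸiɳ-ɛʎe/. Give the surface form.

[ɸiɳɛ̃ʎe]

/ɛ/ sits next to the nasal /ɳ/ and is therefore nasalised to [ɛ̃].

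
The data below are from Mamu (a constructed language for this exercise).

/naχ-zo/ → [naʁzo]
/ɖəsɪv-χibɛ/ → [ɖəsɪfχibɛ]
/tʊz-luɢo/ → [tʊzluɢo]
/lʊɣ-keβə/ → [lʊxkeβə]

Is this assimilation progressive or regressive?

regressive

Underlying /χ/ is realised as [ʁ] next to /z/; /z/ itself does not change.
/χ/ is voiceless while /z/ is voiced; the output [ʁ] is voiced, matching the trigger — so the feature that spreads is voicing.
The other alternating forms pattern the same way: /v/ → [f] before /χ/ (voiced → voiceless, matching voiceless); /ɣ/ → [x] before /k/ (voiced → voiceless, matching voiceless) — only voicing changes, and always toward the following segment.
Nothing changes in [tʊzluɢo]: there the adjacent consonants already agree in voicing (/z/ and /l/ are both voiced), so this form is consistent with the same rule.
The trigger is the following segment, so the direction is regressive (anticipatory).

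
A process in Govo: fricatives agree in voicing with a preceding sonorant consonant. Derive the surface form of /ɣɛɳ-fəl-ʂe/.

/f/ is a voiceless labiodental fricative. The preceding trigger /ɳ/ is voiced, so /f/ must become voiced as well.
The voiced labiodental fricative is [v], so /f/ → [v].
At the second juncture, /ʂ/ likewise becomes [ʐ] adjacent to /l/.

[ɣɛɳvəlʐe]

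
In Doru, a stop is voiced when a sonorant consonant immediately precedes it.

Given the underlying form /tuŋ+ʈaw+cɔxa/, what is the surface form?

[tuŋɖawɟɔxa]

The rule targets /ʈ/ (voiceless retroflex stop), which sits after the trigger /ŋ/ (voiced).
The voiced retroflex stop is [ɖ], so /ʈ/ → [ɖ].
At the second juncture, /c/ likewise becomes [ɟ] adjacent to /w/.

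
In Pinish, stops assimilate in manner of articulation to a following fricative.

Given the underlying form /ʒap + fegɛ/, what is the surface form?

[ʒaɸfegɛ]

The rule targets /p/ (voiceless bilabial stop), which sits before the trigger /f/ (fricative).
A voiceless bilabial fricative is [ɸ], so the surface segment is [ɸ].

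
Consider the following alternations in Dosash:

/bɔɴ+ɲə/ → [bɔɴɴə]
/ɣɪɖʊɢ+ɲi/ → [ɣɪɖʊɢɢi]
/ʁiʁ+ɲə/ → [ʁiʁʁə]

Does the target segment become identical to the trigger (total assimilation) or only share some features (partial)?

Comparing underlying and surface forms, /ɲ/ → [ɢ] is the alternation; the neighbouring /ɢ/ is constant.
The output [ɢ] is identical to the trigger /ɢ/ — every feature (place, manner, voicing) has been copied — so this is total assimilation.
The other forms behave the same way: /ɲ/ → [ɴ] after /ɴ/; /ɲ/ → [ʁ] after /ʁ/ — in each case the output is a copy of the preceding consonant.

total assimilation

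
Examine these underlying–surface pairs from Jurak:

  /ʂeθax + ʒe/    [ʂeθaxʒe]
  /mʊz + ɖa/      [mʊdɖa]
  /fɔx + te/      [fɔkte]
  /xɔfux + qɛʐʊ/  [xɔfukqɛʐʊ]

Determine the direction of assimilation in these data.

regressive

Underlying /z/ is realised as [d] next to /ɖ/; /ɖ/ itself does not change.
/z/ is a fricative while /ɖ/ is a stop; the output [d] is a stop, matching the trigger — so the feature that spreads is manner.
The other alternating forms pattern the same way: /x/ → [k] before /t/ (fricative → stop, matching a stop); /x/ → [k] before /q/ (fricative → stop, matching a stop) — only manner changes, and always toward the following segment.
No alternation appears in [ʂeθaxʒe]: there the adjacent consonants already agree in manner (/x/ and /ʒ/ are both fricatives), so this form is consistent with the same rule.
The trigger is the following segment, so the direction is regressive (anticipatory).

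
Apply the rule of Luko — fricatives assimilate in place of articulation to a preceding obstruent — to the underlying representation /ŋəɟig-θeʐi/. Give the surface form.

/θ/ is a voiceless dental fricative. The preceding trigger /g/ is velar, so /θ/ must become velar as well.
The voiceless velar fricative is [x], so /θ/ → [x].

[ŋəɟigxeʐi]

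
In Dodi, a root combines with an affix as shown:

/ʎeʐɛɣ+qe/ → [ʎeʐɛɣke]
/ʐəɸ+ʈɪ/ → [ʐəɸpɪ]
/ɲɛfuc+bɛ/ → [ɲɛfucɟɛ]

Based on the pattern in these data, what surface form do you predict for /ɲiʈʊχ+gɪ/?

[ɲiʈʊχɢɪ]

The data show progressive place assimilation: /q/ → [k] after /ɣ/; /ʈ/ → [p] after /ɸ/; /b/ → [ɟ] after /c/. In each pair only place changes, matching the preceding consonant, while manner and voice stay constant.
/g/ is a voiced velar stop. The preceding trigger /χ/ is uvular, so /g/ must become uvular as well.
A voiced uvular stop is [ɢ], so the surface segment is [ɢ].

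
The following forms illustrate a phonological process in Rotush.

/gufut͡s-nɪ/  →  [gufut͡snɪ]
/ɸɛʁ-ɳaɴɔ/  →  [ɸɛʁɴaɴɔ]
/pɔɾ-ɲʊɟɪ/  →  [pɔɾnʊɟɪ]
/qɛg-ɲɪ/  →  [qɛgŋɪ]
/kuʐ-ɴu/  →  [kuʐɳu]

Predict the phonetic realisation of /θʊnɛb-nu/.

The data show progressive place assimilation: /ɳ/ → [ɴ] after /ʁ/; /ɲ/ → [n] after /ɾ/; /ɲ/ → [ŋ] after /g/; /ɴ/ → [ɳ] after /ʐ/. In each pair only place changes, matching the preceding consonant, while manner and voice stay constant.
Nothing changes in [gufut͡snɪ]: there the adjacent consonants already agree in place (/n/ and /t͡s/ are both alveolar), so this form is consistent with the same rule.
The rule targets /n/ (voiced alveolar nasal), which sits after the trigger /b/ (bilabial).
Changing only its place to bilabial gives [m] — the voiced bilabial nasal.

[θʊnɛbmu]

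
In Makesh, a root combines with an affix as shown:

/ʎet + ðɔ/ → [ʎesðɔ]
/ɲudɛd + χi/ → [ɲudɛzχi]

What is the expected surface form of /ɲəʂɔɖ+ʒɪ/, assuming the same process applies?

[ɲəʂɔʐʒɪ]

The data show regressive manner assimilation: /t/ → [s] before /ð/; /d/ → [z] before /χ/. In each pair only manner changes, matching the following consonant, while place and voice stay constant.
/ɖ/ is a voiced retroflex stop. The following trigger /ʒ/ is a fricative, so /ɖ/ must become a fricative as well.
Changing only its manner to fricative gives [ʐ] — the voiced retroflex fricative.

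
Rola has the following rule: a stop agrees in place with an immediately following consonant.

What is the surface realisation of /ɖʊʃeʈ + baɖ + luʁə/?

[ɖʊʃepbadluʁə]

/ʈ/ is a voiceless retroflex stop. The following trigger /b/ is bilabial, so /ʈ/ must become bilabial as well.
The voiceless bilabial stop is [p], so /ʈ/ → [p].
The same rule applies at the second boundary: /ɖ/ → [d] next to /l/.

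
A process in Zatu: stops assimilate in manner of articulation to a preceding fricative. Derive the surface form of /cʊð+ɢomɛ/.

The rule targets /ɢ/ (voiced uvular stop), which sits after the trigger /ð/ (fricative).
A voiced uvular fricative is [ʁ], so the surface segment is [ʁ].

[cʊðʁomɛ]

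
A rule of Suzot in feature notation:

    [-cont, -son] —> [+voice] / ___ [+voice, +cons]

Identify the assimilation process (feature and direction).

regressive voicing assimilation

The target ([-cont, -son], stops) acquires [+voice] next to a voiced consonant ([+voice, +cons]) — it takes on the voicing of its neighbour, so the feature that spreads is voicing.
Since the environment is written after the underscore, the trigger follows the target; the direction is regressive.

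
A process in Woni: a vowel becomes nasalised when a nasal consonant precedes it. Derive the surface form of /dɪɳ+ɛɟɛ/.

The vowel /ɛ/ is adjacent to the preceding nasal /ɳ/, so it acquires [+nasal] and surfaces as [ɛ̃].

[dɪɳɛ̃ɟɛ]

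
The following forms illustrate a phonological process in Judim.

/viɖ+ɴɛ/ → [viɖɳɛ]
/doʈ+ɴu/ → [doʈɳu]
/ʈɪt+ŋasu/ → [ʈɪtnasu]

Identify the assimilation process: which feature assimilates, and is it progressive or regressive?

Underlying /ɴ/ is realised as [ɳ] next to /ɖ/; /ɖ/ itself does not change.
/ɴ/ is uvular while /ɖ/ is retroflex; the output [ɳ] is retroflex, matching the trigger — so the feature that spreads is place.
Manner and voice are unchanged, so the assimilation is partial, not total.
The same holds elsewhere in the data: /ɴ/ → [ɳ] after /ʈ/ (uvular → retroflex, matching retroflex); /ŋ/ → [n] after /t/ (velar → alveolar, matching alveolar) — only place changes, and always toward the preceding segment.
Since the segment that changes follows the conditioning segment, the assimilation is progressive.

progressive place assimilation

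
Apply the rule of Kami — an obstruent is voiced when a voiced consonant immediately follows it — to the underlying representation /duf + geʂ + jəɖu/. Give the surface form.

/f/ is a voiceless labiodental fricative. The following trigger /g/ is voiced, so /f/ must become voiced as well.
Changing only its voicing to voiced gives [v] — the voiced labiodental fricative.
The same rule applies at the second boundary: /ʂ/ → [ʐ] next to /j/.

[duvgeʐjəɖu]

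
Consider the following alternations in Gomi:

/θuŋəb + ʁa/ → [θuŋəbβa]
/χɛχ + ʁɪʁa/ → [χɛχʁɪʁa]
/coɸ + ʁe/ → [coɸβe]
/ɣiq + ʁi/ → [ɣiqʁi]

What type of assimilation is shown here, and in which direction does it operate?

progressive place assimilation

Underlying /ʁ/ is realised as [β] next to /b/; /b/ itself does not change.
/ʁ/ is uvular while /b/ is bilabial; the output [β] is bilabial, matching the trigger — so the feature that spreads is place.
Manner and voice are unchanged, so the assimilation is partial, not total.
Checking the remaining alternation: /ʁ/ → [β] after /ɸ/ (uvular → bilabial, matching bilabial) — only place changes, and always toward the preceding segment.
No alternation appears in [χɛχʁɪʁa], [ɣiqʁi]: there the adjacent consonants already agree in place (/ʁ/ and /χ/ are both uvular; /ʁ/ and /q/ are both uvular), so these forms are consistent with the same rule.
Since the segment that changes follows the conditioning segment, the assimilation is progressive.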